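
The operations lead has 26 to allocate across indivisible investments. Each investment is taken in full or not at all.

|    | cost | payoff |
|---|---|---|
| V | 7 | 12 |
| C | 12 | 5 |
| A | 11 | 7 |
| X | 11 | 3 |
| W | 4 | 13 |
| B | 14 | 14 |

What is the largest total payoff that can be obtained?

Take V, W, and B: cost 7 + 4 + 14 = 25 ≤ 26, payoff 12 + 13 + 14 = 39.
No other feasible combination does better.

39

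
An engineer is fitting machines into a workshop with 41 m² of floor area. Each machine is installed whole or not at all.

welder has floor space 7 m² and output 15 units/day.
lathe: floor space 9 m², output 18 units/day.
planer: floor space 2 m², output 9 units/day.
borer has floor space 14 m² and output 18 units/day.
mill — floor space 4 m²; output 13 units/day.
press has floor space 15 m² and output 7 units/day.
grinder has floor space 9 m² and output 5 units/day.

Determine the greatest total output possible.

73

This is a 0-1 knapsack instance.
Allowing fractional choices, the relaxed optimum would be about 75.8, but machines are indivisible.
welder + lathe + planer + borer + grinder: floor space 7 + 9 + 2 + 14 + 9 = 41 ≤ 41, output 15 + 18 + 9 + 18 + 5 = 65.
welder + lathe + planer + borer + mill: floor space 7 + 9 + 2 + 14 + 4 = 36 ≤ 41, output 15 + 18 + 9 + 18 + 13 = 73.
Best is welder, lathe, planer, borer, and mill with total output 73.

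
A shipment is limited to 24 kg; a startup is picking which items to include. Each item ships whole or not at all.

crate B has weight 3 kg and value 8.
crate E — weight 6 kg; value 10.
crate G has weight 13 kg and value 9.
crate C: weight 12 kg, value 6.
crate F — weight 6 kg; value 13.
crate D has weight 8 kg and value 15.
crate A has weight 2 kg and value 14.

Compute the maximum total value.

crate B + crate F + crate D + crate A: weight 3 + 6 + 8 + 2 = 19 ≤ 24, value 8 + 13 + 15 + 14 = 50.
crate E + crate F + crate D + crate A: weight 6 + 6 + 8 + 2 = 22 ≤ 24, value 10 + 13 + 15 + 14 = 52.
Best is crate E, crate F, crate D, and crate A with total value 52.

52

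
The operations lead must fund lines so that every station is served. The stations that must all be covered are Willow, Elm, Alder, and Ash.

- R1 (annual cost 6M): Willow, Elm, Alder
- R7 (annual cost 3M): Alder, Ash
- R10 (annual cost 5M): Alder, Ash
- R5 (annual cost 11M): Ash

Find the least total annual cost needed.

Choose R1 and R7: together they cover Willow, Elm, Alder, Ash — every station.
Total annual cost: 6 + 3 = 9.
No cover costs less than 9.

9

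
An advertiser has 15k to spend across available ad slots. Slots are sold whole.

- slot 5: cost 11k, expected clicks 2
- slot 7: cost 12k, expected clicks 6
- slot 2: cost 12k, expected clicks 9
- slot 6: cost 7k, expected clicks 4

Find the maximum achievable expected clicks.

slot 6: cost 7 ≤ 15, expected clicks 4.
slot 7: cost 12 ≤ 15, expected clicks 6.
slot 2: cost 12 ≤ 15, expected clicks 9.
Best is slot 2 with total expected clicks 9.

9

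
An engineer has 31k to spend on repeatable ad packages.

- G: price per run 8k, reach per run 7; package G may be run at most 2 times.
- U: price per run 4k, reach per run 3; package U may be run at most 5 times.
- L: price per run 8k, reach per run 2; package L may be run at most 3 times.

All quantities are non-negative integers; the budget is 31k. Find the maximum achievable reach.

This is a bounded integer knapsack.
2×G and 3×U: price 28 ≤ 31, reach 2·7 + 3·3 = 23.
1×G and 5×U: price 28 ≤ 31, reach 1·7 + 5·3 = 22.
Best is 23.

23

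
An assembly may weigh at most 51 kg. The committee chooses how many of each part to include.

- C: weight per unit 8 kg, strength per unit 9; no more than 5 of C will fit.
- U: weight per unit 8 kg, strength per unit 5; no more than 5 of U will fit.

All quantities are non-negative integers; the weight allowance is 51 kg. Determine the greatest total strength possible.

C has the best ratio (9/8); taking only C gives at most 5×9 = 45 (stopped by the supply cap of 5).
Mixing does better — 5×C and 1×U: weight 48 ≤ 51, strength 5·9 + 1·5 = 50.

50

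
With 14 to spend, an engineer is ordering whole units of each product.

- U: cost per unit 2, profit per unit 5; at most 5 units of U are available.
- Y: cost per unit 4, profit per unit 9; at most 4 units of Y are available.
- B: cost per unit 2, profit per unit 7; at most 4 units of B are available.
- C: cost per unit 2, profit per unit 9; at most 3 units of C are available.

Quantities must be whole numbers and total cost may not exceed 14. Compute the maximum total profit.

Take 4×B and 3×C: cost 14 ≤ 14, profit 4·7 + 3·9 = 55.
C has the best ratio (9/2) and is taken to its limit of 3; remaining capacity is filled optimally with the others.

55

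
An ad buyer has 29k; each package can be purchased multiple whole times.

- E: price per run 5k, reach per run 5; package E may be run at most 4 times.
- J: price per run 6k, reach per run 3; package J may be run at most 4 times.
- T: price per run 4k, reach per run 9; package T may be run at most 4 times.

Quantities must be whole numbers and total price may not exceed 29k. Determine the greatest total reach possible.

Take 2×E and 4×T: price 26 ≤ 29, reach 2·5 + 4·9 = 46.
T has the best ratio (9/4) and is taken to its limit of 4; remaining capacity is filled optimally with the others.

46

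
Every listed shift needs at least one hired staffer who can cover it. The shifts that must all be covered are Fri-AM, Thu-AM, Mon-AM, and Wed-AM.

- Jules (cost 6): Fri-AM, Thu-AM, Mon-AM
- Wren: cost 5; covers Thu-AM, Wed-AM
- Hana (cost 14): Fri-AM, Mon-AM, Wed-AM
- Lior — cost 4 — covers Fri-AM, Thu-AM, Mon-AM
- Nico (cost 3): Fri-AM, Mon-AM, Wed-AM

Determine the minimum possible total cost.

7

Choose Lior and Nico: together they cover Fri-AM, Thu-AM, Mon-AM, Wed-AM — every shift.
Total cost: 4 + 3 = 7.
No cover costs less than 7.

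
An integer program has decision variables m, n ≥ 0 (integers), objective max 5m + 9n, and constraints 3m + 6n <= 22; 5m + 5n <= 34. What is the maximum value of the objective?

(m,n)=(5,1): 3·5+6·1=21≤22, 5·5+5·1=30≤34, objective 34.
(m,n)=(6,0): 3·6+6·0=18≤22, 5·6+5·0=30≤34, objective 30.
(m,n)=(4,1): 3·4+6·1=18≤22, 5·4+5·1=25≤34, objective 29.
The best lattice point is (5,1), giving 34.

34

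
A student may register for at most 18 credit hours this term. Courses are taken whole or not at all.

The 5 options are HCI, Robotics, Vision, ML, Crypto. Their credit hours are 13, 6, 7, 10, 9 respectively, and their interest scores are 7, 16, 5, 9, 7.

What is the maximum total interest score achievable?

This is an integer program with binary decision variables.
Take Robotics and ML: credit hours 6 + 10 = 16 ≤ 18, interest score 16 + 9 = 25.
No other feasible combination does better.

25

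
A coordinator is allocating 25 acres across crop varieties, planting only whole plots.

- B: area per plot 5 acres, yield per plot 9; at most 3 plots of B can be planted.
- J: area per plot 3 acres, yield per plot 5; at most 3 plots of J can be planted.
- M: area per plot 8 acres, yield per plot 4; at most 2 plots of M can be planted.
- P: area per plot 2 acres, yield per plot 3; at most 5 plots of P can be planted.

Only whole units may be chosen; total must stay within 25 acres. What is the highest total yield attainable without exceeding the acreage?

This is a bounded integer knapsack.
Take 3×B, 2×J, and 2×P: area 25 ≤ 25, yield 3·9 + 2·5 + 2·3 = 43.
B has the best ratio (9/5) and is taken to its limit of 3; remaining capacity is filled optimally with the others.

43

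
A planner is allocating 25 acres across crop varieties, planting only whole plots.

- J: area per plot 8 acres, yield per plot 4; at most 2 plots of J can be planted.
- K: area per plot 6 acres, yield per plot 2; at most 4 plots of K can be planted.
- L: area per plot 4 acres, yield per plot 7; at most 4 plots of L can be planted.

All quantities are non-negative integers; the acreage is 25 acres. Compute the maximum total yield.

32

L has the best ratio (7/4); taking only L gives at most 4×7 = 28 (stopped by the supply cap of 4).
Mixing does better — 1×J and 4×L: area 24 ≤ 25, yield 1·4 + 4·7 = 32.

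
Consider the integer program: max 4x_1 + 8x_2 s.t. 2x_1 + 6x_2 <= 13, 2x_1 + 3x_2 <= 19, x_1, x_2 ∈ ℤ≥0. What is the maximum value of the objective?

(x_1,x_2)=(6,0): 2·6+6·0=12≤13, 2·6+3·0=12≤19, objective 24.
(x_1,x_2)=(5,0): 2·5+6·0=10≤13, 2·5+3·0=10≤19, objective 20.
The best lattice point is (6,0), giving 24.

24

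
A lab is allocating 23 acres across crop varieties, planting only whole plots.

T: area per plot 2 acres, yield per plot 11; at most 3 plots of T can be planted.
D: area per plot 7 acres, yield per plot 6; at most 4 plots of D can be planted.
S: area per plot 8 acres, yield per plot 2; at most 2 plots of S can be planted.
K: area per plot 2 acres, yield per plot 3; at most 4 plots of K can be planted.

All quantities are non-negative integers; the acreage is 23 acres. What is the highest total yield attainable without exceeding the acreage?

Take 3×T, 1×D, and 4×K: area 21 ≤ 23, yield 3·11 + 1·6 + 4·3 = 51.
T has the best ratio (11/2) and is taken to its limit of 3; remaining capacity is filled optimally with the others.

51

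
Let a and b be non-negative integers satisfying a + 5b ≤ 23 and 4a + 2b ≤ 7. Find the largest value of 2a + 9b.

The continuous relaxation peaks at (0, 3.5) with value 31.50; rounding to a feasible lattice point costs some objective.
(a,b)=(0,3): 1·0+5·3=15≤23, 4·0+2·3=6≤7, objective 27.
(a,b)=(0,2): 1·0+5·2=10≤23, 4·0+2·2=4≤7, objective 18.
Maximum is 27 at (a,b)=(0,3).

27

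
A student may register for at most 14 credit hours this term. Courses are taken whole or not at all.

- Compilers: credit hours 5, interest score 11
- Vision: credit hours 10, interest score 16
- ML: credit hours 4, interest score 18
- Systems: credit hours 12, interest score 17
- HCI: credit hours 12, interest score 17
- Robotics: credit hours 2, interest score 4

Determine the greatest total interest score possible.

34

Take Vision and ML: credit hours 10 + 4 = 14 ≤ 14, interest score 16 + 18 = 34.
No other feasible combination does better.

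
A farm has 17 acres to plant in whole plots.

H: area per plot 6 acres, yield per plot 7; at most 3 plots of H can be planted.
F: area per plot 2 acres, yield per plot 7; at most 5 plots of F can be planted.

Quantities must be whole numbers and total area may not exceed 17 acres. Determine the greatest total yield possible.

42

Take 1×H and 5×F: area 16 ≤ 17, yield 1·7 + 5·7 = 42.
F has the best ratio (7/2) and is taken to its limit of 5; remaining capacity is filled optimally with the others.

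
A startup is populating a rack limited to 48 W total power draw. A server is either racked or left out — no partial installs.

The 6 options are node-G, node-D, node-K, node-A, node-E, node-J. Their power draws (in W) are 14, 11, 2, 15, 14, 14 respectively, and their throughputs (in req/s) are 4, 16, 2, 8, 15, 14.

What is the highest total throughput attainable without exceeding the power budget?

47

This is a 0-1 knapsack instance.
Allowing fractional choices, the relaxed optimum would be about 50.7, but servers are indivisible.
node-D + node-E + node-J: power draw 11 + 14 + 14 = 39 ≤ 48, throughput 16 + 15 + 14 = 45.
node-D + node-K + node-A + node-E: power draw 11 + 2 + 15 + 14 = 42 ≤ 48, throughput 16 + 2 + 8 + 15 = 41.
node-D + node-K + node-E + node-J: power draw 11 + 2 + 14 + 14 = 41 ≤ 48, throughput 16 + 2 + 15 + 14 = 47.
Best is node-D, node-K, node-E, and node-J with total throughput 47.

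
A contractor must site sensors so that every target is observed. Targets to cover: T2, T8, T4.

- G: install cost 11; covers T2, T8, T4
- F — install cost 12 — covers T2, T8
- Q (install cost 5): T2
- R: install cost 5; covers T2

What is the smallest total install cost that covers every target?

G alone covers T2, T8, T4 — every target.
Total install cost: 11.
No cover costs less than 11.

11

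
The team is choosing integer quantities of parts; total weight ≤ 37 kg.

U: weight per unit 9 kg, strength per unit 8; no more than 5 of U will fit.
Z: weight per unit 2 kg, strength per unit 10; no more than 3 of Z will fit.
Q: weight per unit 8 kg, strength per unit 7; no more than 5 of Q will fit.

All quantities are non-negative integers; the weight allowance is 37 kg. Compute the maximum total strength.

Take 3×U and 3×Z: weight 33 ≤ 37, strength 3·8 + 3·10 = 54.
Z has the best ratio (10/2) and is taken to its limit of 3; remaining capacity is filled optimally with the others.

54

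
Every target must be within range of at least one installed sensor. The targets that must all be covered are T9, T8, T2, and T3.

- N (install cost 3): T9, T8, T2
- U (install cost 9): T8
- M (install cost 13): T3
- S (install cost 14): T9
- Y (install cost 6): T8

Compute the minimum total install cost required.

Choose N and M: together they cover T9, T8, T2, T3 — every target.
Total install cost: 3 + 13 = 16.
No cover costs less than 16.

16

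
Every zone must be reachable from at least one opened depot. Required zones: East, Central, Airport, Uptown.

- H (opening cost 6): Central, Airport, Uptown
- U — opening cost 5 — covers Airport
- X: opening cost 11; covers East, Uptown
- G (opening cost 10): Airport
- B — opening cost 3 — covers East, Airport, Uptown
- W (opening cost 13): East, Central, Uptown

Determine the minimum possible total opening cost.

Choose H and B: together they cover East, Central, Airport, Uptown — every zone.
Total opening cost: 6 + 3 = 9.

9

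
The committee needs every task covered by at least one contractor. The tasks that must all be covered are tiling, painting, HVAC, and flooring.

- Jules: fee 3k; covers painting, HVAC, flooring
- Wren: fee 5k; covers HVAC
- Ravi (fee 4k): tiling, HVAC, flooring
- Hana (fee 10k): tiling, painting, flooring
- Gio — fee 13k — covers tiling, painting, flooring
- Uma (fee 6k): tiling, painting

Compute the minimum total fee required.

Choose Jules and Ravi: together they cover tiling, painting, HVAC, flooring — every task.
Total fee: 3 + 4 = 7.
No cover costs less than 7.

7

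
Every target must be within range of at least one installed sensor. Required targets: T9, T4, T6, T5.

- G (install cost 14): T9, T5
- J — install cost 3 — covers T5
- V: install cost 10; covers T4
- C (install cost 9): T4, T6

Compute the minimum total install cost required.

The greedy cost-per-new-target heuristic would pick J, C, and G for 26, but a cheaper cover exists.
Choose G and C: together they cover T9, T4, T6, T5 — every target.
Total install cost: 14 + 9 = 23.
No cover costs less than 23.

23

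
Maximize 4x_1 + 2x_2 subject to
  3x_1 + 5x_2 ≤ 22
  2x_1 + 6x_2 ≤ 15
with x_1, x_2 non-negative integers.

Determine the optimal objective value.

The continuous relaxation peaks at (7.33, 0) with value 29.33; rounding to a feasible lattice point costs some objective.
(x_1,x_2)=(7,0): 3·7+5·0=21≤22, 2·7+6·0=14≤15, objective 28.
(x_1,x_2)=(6,0): 3·6+5·0=18≤22, 2·6+6·0=12≤15, objective 24.
No feasible integer point exceeds 28.

28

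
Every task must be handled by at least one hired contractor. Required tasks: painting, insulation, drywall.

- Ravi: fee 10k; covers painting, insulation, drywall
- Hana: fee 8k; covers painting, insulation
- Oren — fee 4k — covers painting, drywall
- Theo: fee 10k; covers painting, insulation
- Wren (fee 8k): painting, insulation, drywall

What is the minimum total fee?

This is an integer covering problem.
The greedy cost-per-new-task heuristic would pick Oren and Hana for 12, but a cheaper cover exists.
Wren alone covers painting, insulation, drywall — every task.
Total fee: 8.
No cover costs less than 8.

8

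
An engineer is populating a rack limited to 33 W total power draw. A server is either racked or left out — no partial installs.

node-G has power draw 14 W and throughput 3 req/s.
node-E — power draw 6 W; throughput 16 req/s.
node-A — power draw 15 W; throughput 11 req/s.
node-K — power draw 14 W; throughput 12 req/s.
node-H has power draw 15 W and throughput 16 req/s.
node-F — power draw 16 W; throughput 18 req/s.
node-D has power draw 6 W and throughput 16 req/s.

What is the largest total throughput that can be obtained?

Take node-E, node-F, and node-D: power draw 6 + 16 + 6 = 28 ≤ 33, throughput 16 + 18 + 16 = 50.
No other feasible combination does better.

50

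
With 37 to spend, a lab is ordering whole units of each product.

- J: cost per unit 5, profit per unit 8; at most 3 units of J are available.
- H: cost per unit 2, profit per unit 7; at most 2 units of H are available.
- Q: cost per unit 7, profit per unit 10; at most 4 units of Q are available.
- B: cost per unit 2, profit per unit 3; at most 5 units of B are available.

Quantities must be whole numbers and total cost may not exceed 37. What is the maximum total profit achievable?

64

Take 3×J, 2×H, 2×Q, and 2×B: cost 37 ≤ 37, profit 3·8 + 2·7 + 2·10 + 2·3 = 64.
H has the best ratio (7/2) and is taken to its limit of 2; remaining capacity is filled optimally with the others.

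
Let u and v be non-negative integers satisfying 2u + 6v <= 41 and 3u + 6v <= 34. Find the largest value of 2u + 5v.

27

The continuous relaxation peaks at (0, 5.67) with value 28.33; rounding to a feasible lattice point costs some objective.
(u,v)=(1,5): 2·1+6·5=32≤41, 3·1+6·5=33≤34, objective 27.
(u,v)=(0,5): 2·0+6·5=30≤41, 3·0+6·5=30≤34, objective 25.
(u,v)=(2,4): 2·2+6·4=28≤41, 3·2+6·4=30≤34, objective 24.
Maximum is 27 at (u,v)=(1,5).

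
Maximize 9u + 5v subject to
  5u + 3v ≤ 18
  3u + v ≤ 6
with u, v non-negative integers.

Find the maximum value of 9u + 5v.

30

(u,v)=(0,6) is feasible, giving 30.
(u,v)=(0,5) is feasible, giving 25.
No feasible integer point exceeds 30.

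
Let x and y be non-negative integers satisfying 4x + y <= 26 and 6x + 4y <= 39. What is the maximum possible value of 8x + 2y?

48

The continuous relaxation peaks at (6.5, 0) with value 52.00; rounding to a feasible lattice point costs some objective.
(x,y)=(6,0): 4·6+1·0=24≤26, 6·6+4·0=36≤39, objective 48.
(x,y)=(5,1): 4·5+1·1=21≤26, 6·5+4·1=34≤39, objective 42.
No feasible integer point exceeds 48.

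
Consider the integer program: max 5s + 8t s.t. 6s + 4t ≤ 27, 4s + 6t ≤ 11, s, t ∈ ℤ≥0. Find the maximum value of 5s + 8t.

(s,t)=(1,1): 6·1+4·1=10≤27, 4·1+6·1=10≤11, objective 13.
(s,t)=(2,0): 6·2+4·0=12≤27, 4·2+6·0=8≤11, objective 10.
(s,t)=(0,1): 6·0+4·1=4≤27, 4·0+6·1=6≤11, objective 8.
No feasible integer point exceeds 13.

13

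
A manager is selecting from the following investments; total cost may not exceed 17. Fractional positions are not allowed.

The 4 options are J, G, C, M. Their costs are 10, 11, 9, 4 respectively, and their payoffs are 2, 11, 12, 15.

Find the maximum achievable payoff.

27

G + M: cost 11 + 4 = 15 ≤ 17, payoff 11 + 15 = 26.
J + M: cost 10 + 4 = 14 ≤ 17, payoff 2 + 15 = 17.
C + M: cost 9 + 4 = 13 ≤ 17, payoff 12 + 15 = 27.
Best is C and M with total payoff 27.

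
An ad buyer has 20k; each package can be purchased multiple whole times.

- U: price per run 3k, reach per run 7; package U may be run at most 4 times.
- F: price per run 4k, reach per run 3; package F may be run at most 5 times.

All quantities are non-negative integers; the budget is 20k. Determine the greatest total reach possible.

34

This is a bounded integer knapsack.
U has the best ratio (7/3); taking only U gives at most 4×7 = 28 (stopped by the supply cap of 4).
Mixing does better — 4×U and 2×F: price 20 ≤ 20, reach 4·7 + 2·3 = 34.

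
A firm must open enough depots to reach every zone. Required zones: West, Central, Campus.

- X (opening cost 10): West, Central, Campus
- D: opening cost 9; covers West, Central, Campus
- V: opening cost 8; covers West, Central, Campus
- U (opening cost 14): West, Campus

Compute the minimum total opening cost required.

This is an integer covering problem.
V alone covers West, Central, Campus — every zone.
Total opening cost: 8.
No cover costs less than 8.

8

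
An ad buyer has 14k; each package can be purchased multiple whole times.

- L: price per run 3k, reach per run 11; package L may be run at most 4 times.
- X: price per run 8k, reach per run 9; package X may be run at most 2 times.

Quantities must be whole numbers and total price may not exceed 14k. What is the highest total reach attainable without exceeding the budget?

This is a bounded integer knapsack.
Take 4×L: price 12 ≤ 14, reach 4·11 = 44.
L has the best ratio (11/3) and is taken to its limit of 4; remaining capacity is filled optimally with the others.

44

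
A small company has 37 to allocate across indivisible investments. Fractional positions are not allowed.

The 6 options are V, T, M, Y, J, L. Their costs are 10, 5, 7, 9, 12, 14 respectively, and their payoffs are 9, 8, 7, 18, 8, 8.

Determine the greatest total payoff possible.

43

V + T + Y + J: cost 10 + 5 + 9 + 12 = 36 ≤ 37, payoff 9 + 8 + 18 + 8 = 43.
V + T + M + Y: cost 10 + 5 + 7 + 9 = 31 ≤ 37, payoff 9 + 8 + 7 + 18 = 42.
Best is V, T, Y, and J with total payoff 43.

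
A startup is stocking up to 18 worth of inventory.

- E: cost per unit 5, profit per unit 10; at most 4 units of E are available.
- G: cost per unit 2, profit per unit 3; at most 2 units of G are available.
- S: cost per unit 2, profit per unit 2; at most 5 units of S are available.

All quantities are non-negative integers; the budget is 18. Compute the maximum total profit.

33

This is a bounded integer knapsack.
3×E and 1×G: cost 17 ≤ 18, profit 3·10 + 1·3 = 33.
3×E and 1×S: cost 17 ≤ 18, profit 3·10 + 1·2 = 32.
Best is 33.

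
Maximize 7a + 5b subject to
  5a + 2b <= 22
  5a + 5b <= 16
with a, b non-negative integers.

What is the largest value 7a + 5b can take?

(a,b)=(3,0): 5·3+2·0=15≤22, 5·3+5·0=15≤16, objective 21.
(a,b)=(2,1): 5·2+2·1=12≤22, 5·2+5·1=15≤16, objective 19.
The best lattice point is (3,0), giving 21.

21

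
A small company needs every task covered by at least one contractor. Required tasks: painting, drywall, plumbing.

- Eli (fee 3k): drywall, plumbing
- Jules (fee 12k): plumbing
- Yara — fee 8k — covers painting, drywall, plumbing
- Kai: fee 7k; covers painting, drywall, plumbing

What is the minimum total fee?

7

The greedy cost-per-new-task heuristic would pick Eli and Kai for 10, but a cheaper cover exists.
Kai alone covers painting, drywall, plumbing — every task.
Total fee: 7.
No cover costs less than 7.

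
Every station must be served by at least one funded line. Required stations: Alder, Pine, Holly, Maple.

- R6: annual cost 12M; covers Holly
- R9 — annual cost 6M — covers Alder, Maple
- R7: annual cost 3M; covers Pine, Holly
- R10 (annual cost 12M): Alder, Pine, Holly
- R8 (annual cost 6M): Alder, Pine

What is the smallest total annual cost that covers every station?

Choose R9 and R7: together they cover Alder, Pine, Holly, Maple — every station.
Total annual cost: 6 + 3 = 9.
No cover costs less than 9.

9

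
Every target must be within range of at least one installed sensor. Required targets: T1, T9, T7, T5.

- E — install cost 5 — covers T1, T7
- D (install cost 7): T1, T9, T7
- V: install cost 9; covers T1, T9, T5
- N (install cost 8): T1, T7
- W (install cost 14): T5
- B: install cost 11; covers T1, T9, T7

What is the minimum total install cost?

The greedy cost-per-new-target heuristic would pick D and V for 16, but a cheaper cover exists.
Choose E and V: together they cover T1, T9, T7, T5 — every target.
Total install cost: 5 + 9 = 14.
No cover costs less than 14.

14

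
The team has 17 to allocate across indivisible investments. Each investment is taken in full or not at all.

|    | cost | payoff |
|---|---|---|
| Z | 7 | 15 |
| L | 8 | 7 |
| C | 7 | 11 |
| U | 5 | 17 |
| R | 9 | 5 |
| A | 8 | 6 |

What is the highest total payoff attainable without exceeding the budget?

Z + C: cost 7 + 7 = 14 ≤ 17, payoff 15 + 11 = 26.
C + U: cost 7 + 5 = 12 ≤ 17, payoff 11 + 17 = 28.
Z + U: cost 7 + 5 = 12 ≤ 17, payoff 15 + 17 = 32.
Best is Z and U with total payoff 32.

32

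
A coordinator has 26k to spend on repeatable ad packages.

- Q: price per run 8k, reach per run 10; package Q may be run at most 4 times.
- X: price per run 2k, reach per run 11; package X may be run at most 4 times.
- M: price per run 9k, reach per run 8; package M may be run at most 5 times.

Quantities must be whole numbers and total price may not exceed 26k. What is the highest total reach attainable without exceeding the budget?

X has the best ratio (11/2); taking only X gives at most 4×11 = 44 (stopped by the supply cap of 4).
Mixing does better — 2×Q and 4×X: price 24 ≤ 26, reach 2·10 + 4·11 = 64.

64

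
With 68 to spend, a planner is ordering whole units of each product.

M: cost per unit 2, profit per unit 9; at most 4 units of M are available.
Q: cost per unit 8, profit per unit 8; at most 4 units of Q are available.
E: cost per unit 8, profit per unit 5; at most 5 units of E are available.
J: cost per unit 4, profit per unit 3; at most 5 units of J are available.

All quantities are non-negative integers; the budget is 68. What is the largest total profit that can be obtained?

88

M has the best ratio (9/2); taking only M gives at most 4×9 = 36 (stopped by the supply cap of 4).
Mixing does better — 4×M, 4×Q, 1×E, and 5×J: cost 68 ≤ 68, profit 4·9 + 4·8 + 1·5 + 5·3 = 88.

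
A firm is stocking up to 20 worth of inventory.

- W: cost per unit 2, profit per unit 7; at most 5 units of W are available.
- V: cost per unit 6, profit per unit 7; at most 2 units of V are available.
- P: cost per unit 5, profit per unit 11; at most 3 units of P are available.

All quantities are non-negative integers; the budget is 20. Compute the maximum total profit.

This is a bounded integer knapsack.
W has the best ratio (7/2); taking only W gives at most 5×7 = 35 (stopped by the supply cap of 5).
Mixing does better — 5×W and 2×P: cost 20 ≤ 20, profit 5·7 + 2·11 = 57.

57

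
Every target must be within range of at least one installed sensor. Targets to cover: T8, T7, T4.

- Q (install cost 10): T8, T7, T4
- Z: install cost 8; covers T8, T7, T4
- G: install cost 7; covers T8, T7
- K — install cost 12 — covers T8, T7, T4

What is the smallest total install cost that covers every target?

This is an integer covering problem.
Z alone covers T8, T7, T4 — every target.
Total install cost: 8.
No cover costs less than 8.

8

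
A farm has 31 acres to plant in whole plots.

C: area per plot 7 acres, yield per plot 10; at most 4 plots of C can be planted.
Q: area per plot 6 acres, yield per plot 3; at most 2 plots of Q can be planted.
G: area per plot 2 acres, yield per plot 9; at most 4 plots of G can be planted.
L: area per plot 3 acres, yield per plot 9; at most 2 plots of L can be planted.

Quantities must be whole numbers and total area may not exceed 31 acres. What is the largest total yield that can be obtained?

G has the best ratio (9/2); taking only G gives at most 4×9 = 36 (stopped by the supply cap of 4).
Mixing does better — 2×C, 4×G, and 2×L: area 28 ≤ 31, yield 2·10 + 4·9 + 2·9 = 74.

74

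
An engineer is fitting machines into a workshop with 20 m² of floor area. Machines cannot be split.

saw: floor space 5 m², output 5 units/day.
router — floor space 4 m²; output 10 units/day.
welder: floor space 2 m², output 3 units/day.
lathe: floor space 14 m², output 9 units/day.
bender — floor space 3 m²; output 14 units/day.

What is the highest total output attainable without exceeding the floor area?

32

Allowing fractional choices, the relaxed optimum would be about 35.9, but machines are indivisible.
router + welder + bender: floor space 4 + 2 + 3 = 9 ≤ 20, output 10 + 3 + 14 = 27.
saw + router + welder + bender: floor space 5 + 4 + 2 + 3 = 14 ≤ 20, output 5 + 10 + 3 + 14 = 32.
saw + router + bender: floor space 5 + 4 + 3 = 12 ≤ 20, output 5 + 10 + 14 = 29.
Best is saw, router, welder, and bender with total output 32.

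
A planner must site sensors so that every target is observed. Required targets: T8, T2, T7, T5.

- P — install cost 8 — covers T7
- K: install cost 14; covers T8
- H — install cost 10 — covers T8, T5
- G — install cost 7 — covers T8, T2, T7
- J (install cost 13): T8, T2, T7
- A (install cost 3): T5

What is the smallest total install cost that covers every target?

10

Choose G and A: together they cover T8, T2, T7, T5 — every target.
Total install cost: 7 + 3 = 10.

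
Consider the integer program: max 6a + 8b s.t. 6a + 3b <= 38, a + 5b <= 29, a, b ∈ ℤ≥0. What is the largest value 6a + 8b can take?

58

(a,b)=(3,5) is feasible, giving 58.
(a,b)=(4,4) is feasible, giving 56.
(a,b)=(2,5) is feasible, giving 52.
The best lattice point is (3,5), giving 58.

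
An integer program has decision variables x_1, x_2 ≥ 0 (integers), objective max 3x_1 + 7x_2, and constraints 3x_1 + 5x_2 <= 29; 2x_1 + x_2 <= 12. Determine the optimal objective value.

38

(x_1,x_2)=(1,5) is feasible, giving 38.
(x_1,x_2)=(0,5) is feasible, giving 35.
(x_1,x_2)=(2,4) is feasible, giving 34.
(x_1,x_2)=(1,4) is feasible, giving 31.
Maximum is 38 at (x_1,x_2)=(1,5).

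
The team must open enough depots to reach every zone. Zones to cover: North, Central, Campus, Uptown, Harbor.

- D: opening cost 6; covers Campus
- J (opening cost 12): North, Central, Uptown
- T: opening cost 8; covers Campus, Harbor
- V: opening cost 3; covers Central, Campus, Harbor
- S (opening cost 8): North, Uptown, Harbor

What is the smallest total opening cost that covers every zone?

11

This is an integer covering problem.
Choose V and S: together they cover North, Central, Campus, Uptown, Harbor — every zone.
Total opening cost: 3 + 8 = 11.
No cover costs less than 11.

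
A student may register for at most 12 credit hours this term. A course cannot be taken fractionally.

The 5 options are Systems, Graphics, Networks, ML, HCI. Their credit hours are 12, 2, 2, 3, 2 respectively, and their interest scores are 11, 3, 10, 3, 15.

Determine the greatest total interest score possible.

This is a 0-1 knapsack instance.
Allowing fractional choices, the relaxed optimum would be about 33.8, but courses are indivisible.
Graphics + Networks + ML + HCI: credit hours 2 + 2 + 3 + 2 = 9 ≤ 12, interest score 3 + 10 + 3 + 15 = 31.
Networks + ML + HCI: credit hours 2 + 3 + 2 = 7 ≤ 12, interest score 10 + 3 + 15 = 28.
Graphics + Networks + HCI: credit hours 2 + 2 + 2 = 6 ≤ 12, interest score 3 + 10 + 15 = 28.
Best is Graphics, Networks, ML, and HCI with total interest score 31.

31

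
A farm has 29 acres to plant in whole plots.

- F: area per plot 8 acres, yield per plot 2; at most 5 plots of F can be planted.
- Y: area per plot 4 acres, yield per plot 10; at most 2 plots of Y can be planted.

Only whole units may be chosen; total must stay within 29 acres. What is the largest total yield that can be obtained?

24

Y has the best ratio (10/4); taking only Y gives at most 2×10 = 20 (stopped by the supply cap of 2).
Mixing does better — 2×F and 2×Y: area 24 ≤ 29, yield 2·2 + 2·10 = 24.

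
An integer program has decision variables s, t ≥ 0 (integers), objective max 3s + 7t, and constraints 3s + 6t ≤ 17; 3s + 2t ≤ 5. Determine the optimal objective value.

(s,t)=(0,2) is feasible, giving 14.
(s,t)=(1,1) is feasible, giving 10.
(s,t)=(0,1) is feasible, giving 7.
No feasible integer point exceeds 14.

14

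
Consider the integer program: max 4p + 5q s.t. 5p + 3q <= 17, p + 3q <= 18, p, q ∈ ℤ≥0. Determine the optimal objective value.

25

Relaxing integrality, the LP optimum is 28.33 at (p,q) = (0, 5.67), which is not an integer point.
(p,q)=(0,5): 5·0+3·5=15≤17, 1·0+3·5=15≤18, objective 25.
(p,q)=(1,4): 5·1+3·4=17≤17, 1·1+3·4=13≤18, objective 24.
(p,q)=(0,4): 5·0+3·4=12≤17, 1·0+3·4=12≤18, objective 20.
The best lattice point is (0,5), giving 25.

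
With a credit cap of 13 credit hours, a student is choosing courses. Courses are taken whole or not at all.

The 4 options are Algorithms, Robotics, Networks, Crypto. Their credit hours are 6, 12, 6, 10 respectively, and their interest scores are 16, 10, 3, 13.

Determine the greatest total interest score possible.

19

Allowing fractional choices, the relaxed optimum would be about 25.1, but courses are indivisible.
Algorithms + Networks: credit hours 6 + 6 = 12 ≤ 13, interest score 16 + 3 = 19.
Algorithms: credit hours 6 ≤ 13, interest score 16.
Best is Algorithms and Networks with total interest score 19.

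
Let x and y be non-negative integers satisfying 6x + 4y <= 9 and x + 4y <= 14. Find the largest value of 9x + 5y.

10

The continuous relaxation peaks at (1.5, 0) with value 13.50; rounding to a feasible lattice point costs some objective.
(x,y)=(0,2): 6·0+4·2=8≤9, 1·0+4·2=8≤14, objective 10.
(x,y)=(1,0): 6·1+4·0=6≤9, 1·1+4·0=1≤14, objective 9.
No feasible integer point exceeds 10.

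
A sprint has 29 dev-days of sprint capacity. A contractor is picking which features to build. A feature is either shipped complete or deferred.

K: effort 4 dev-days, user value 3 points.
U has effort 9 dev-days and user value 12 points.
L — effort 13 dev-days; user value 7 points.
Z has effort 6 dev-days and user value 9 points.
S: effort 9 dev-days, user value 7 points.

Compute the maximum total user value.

31

This is an integer program with binary decision variables.
Take K, U, Z, and S: effort 4 + 9 + 6 + 9 = 28 ≤ 29, user value 3 + 12 + 9 + 7 = 31.
No other feasible combination does better.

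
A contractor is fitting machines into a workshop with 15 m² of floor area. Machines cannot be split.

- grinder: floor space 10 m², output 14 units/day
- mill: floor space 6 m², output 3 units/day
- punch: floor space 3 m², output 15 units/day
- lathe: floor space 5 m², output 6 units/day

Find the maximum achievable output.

29

grinder + punch: floor space 10 + 3 = 13 ≤ 15, output 14 + 15 = 29.
mill + punch + lathe: floor space 6 + 3 + 5 = 14 ≤ 15, output 3 + 15 + 6 = 24.
Best is grinder and punch with total output 29.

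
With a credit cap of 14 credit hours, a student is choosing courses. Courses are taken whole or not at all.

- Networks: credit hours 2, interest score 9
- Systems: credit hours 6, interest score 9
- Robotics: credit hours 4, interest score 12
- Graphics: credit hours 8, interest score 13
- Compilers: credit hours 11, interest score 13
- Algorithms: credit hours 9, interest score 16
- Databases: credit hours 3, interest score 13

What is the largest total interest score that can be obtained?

Take Networks, Algorithms, and Databases: credit hours 2 + 9 + 3 = 14 ≤ 14, interest score 9 + 16 + 13 = 38.
No other feasible combination does better.

38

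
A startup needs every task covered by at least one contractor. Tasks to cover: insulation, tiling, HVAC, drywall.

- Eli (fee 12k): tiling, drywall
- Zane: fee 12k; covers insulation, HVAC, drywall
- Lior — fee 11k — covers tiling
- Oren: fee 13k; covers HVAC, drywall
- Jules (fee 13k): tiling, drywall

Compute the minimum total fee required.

23

This is an integer covering problem.
Choose Zane and Lior: together they cover insulation, tiling, HVAC, drywall — every task.
Total fee: 12 + 11 = 23.
No cover costs less than 23.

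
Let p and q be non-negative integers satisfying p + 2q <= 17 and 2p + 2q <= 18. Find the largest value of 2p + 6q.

The continuous relaxation peaks at (0, 8.5) with value 51.00; rounding to a feasible lattice point costs some objective.
(p,q)=(1,8): 1·1+2·8=17≤17, 2·1+2·8=18≤18, objective 50.
(p,q)=(0,8): 1·0+2·8=16≤17, 2·0+2·8=16≤18, objective 48.
(p,q)=(2,7): 1·2+2·7=16≤17, 2·2+2·7=18≤18, objective 46.
Maximum is 50 at (p,q)=(1,8).

50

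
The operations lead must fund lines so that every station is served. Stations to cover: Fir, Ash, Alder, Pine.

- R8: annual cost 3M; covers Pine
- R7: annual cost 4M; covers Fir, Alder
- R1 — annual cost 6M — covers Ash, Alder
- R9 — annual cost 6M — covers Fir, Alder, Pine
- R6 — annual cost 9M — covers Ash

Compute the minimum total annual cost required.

Choose R1 and R9: together they cover Fir, Ash, Alder, Pine — every station.
Total annual cost: 6 + 6 = 12.

12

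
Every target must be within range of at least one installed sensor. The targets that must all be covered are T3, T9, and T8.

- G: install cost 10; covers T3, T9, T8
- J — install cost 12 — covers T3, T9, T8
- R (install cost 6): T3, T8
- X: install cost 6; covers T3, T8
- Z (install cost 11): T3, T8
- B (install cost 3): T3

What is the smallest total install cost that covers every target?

This is a weighted set-cover instance.
G alone covers T3, T9, T8 — every target.
Total install cost: 10.

10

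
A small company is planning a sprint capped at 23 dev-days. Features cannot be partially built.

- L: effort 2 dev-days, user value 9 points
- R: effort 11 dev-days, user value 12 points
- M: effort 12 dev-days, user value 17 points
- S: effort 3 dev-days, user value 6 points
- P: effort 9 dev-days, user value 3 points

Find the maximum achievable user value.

32

L + M + S: effort 2 + 12 + 3 = 17 ≤ 23, user value 9 + 17 + 6 = 32.
L + M + P: effort 2 + 12 + 9 = 23 ≤ 23, user value 9 + 17 + 3 = 29.
R + M: effort 11 + 12 = 23 ≤ 23, user value 12 + 17 = 29.
Best is L, M, and S with total user value 32.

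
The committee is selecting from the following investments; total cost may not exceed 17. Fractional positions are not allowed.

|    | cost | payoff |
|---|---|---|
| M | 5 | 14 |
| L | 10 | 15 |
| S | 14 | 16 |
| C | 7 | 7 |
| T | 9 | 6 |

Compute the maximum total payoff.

Allowing fractional choices, the relaxed optimum would be about 31.3, but investments are indivisible.
M + C: cost 5 + 7 = 12 ≤ 17, payoff 14 + 7 = 21.
L + C: cost 10 + 7 = 17 ≤ 17, payoff 15 + 7 = 22.
M + L: cost 5 + 10 = 15 ≤ 17, payoff 14 + 15 = 29.
Best is M and L with total payoff 29.

29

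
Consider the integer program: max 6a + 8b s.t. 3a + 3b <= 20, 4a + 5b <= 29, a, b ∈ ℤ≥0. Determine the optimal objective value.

(a,b)=(1,5): 3·1+3·5=18≤20, 4·1+5·5=29≤29, objective 46.
(a,b)=(2,4): 3·2+3·4=18≤20, 4·2+5·4=28≤29, objective 44.
(a,b)=(0,5): 3·0+3·5=15≤20, 4·0+5·5=25≤29, objective 40.
The best lattice point is (1,5), giving 46.

46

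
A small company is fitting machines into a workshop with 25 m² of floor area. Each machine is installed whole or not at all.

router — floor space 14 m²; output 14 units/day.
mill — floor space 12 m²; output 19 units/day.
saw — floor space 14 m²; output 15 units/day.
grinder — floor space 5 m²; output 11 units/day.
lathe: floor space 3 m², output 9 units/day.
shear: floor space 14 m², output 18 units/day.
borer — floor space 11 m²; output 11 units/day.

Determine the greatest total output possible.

This is an integer program with binary decision variables.
Allowing fractional choices, the relaxed optimum would be about 45.4, but machines are indivisible.
grinder + lathe + shear: floor space 5 + 3 + 14 = 22 ≤ 25, output 11 + 9 + 18 = 38.
mill + grinder + lathe: floor space 12 + 5 + 3 = 20 ≤ 25, output 19 + 11 + 9 = 39.
saw + grinder + lathe: floor space 14 + 5 + 3 = 22 ≤ 25, output 15 + 11 + 9 = 35.
Best is mill, grinder, and lathe with total output 39.

39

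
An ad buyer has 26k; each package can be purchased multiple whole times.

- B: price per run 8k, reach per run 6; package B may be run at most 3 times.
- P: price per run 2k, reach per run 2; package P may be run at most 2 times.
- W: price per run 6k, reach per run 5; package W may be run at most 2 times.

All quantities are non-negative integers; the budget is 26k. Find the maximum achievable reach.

21

Take 2×B, 2×P, and 1×W: price 26 ≤ 26, reach 2·6 + 2·2 + 1·5 = 21.
P has the best ratio (2/2) and is taken to its limit of 2; remaining capacity is filled optimally with the others.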